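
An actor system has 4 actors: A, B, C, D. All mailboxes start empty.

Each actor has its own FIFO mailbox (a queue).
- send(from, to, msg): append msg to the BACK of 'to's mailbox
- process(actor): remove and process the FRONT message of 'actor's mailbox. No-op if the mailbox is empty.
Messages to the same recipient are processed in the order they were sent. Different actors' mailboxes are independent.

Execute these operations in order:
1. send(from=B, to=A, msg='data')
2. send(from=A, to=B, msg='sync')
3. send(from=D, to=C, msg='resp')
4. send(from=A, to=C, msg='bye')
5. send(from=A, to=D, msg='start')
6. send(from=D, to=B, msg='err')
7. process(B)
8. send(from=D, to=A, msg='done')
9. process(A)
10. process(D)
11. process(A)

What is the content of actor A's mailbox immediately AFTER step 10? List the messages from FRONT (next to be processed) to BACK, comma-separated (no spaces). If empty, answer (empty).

After 1 (send(from=B, to=A, msg='data')): A:[data] B:[] C:[] D:[]
After 2 (send(from=A, to=B, msg='sync')): A:[data] B:[sync] C:[] D:[]
After 3 (send(from=D, to=C, msg='resp')): A:[data] B:[sync] C:[resp] D:[]
After 4 (send(from=A, to=C, msg='bye')): A:[data] B:[sync] C:[resp,bye] D:[]
After 5 (send(from=A, to=D, msg='start')): A:[data] B:[sync] C:[resp,bye] D:[start]
After 6 (send(from=D, to=B, msg='err')): A:[data] B:[sync,err] C:[resp,bye] D:[start]
After 7 (process(B)): A:[data] B:[err] C:[resp,bye] D:[start]
After 8 (send(from=D, to=A, msg='done')): A:[data,done] B:[err] C:[resp,bye] D:[start]
After 9 (process(A)): A:[done] B:[err] C:[resp,bye] D:[start]
After 10 (process(D)): A:[done] B:[err] C:[resp,bye] D:[]

done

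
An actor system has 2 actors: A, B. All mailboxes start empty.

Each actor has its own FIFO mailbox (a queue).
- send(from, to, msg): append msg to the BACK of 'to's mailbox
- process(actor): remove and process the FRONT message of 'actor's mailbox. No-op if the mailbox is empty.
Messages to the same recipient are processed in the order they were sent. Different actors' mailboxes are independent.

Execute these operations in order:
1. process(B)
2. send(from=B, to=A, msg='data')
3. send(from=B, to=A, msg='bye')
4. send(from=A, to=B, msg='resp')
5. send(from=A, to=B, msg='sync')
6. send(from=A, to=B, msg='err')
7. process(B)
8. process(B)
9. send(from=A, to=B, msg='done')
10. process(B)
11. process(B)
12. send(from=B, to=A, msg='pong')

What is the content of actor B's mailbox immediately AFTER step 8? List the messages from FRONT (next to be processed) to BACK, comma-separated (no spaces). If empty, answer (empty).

After 1 (process(B)): A:[] B:[]
After 2 (send(from=B, to=A, msg='data')): A:[data] B:[]
After 3 (send(from=B, to=A, msg='bye')): A:[data,bye] B:[]
After 4 (send(from=A, to=B, msg='resp')): A:[data,bye] B:[resp]
After 5 (send(from=A, to=B, msg='sync')): A:[data,bye] B:[resp,sync]
After 6 (send(from=A, to=B, msg='err')): A:[data,bye] B:[resp,sync,err]
After 7 (process(B)): A:[data,bye] B:[sync,err]
After 8 (process(B)): A:[data,bye] B:[err]

err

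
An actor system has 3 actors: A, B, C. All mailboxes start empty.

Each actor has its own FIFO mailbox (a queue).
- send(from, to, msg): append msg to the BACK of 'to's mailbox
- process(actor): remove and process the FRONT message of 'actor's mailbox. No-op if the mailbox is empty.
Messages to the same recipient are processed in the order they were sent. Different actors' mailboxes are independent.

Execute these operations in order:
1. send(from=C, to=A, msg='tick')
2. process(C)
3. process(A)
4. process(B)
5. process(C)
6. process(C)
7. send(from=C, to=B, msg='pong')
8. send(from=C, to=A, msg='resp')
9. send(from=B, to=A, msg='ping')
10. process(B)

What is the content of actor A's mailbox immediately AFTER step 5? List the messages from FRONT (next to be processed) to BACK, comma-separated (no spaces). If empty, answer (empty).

After 1 (send(from=C, to=A, msg='tick')): A:[tick] B:[] C:[]
After 2 (process(C)): A:[tick] B:[] C:[]
After 3 (process(A)): A:[] B:[] C:[]
After 4 (process(B)): A:[] B:[] C:[]
After 5 (process(C)): A:[] B:[] C:[]

(empty)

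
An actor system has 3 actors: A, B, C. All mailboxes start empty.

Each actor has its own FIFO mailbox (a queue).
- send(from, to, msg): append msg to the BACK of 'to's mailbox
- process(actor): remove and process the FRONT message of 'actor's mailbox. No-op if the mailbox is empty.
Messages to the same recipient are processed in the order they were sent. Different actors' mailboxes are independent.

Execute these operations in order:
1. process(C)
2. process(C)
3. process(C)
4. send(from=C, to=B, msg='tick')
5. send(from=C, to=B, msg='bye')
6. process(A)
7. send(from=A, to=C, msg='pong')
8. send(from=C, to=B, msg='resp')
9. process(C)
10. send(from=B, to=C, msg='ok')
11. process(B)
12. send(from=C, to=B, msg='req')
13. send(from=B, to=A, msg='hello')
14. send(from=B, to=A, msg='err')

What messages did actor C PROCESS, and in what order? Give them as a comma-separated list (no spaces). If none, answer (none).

Answer: pong

Derivation:
After 1 (process(C)): A:[] B:[] C:[]
After 2 (process(C)): A:[] B:[] C:[]
After 3 (process(C)): A:[] B:[] C:[]
After 4 (send(from=C, to=B, msg='tick')): A:[] B:[tick] C:[]
After 5 (send(from=C, to=B, msg='bye')): A:[] B:[tick,bye] C:[]
After 6 (process(A)): A:[] B:[tick,bye] C:[]
After 7 (send(from=A, to=C, msg='pong')): A:[] B:[tick,bye] C:[pong]
After 8 (send(from=C, to=B, msg='resp')): A:[] B:[tick,bye,resp] C:[pong]
After 9 (process(C)): A:[] B:[tick,bye,resp] C:[]
After 10 (send(from=B, to=C, msg='ok')): A:[] B:[tick,bye,resp] C:[ok]
After 11 (process(B)): A:[] B:[bye,resp] C:[ok]
After 12 (send(from=C, to=B, msg='req')): A:[] B:[bye,resp,req] C:[ok]
After 13 (send(from=B, to=A, msg='hello')): A:[hello] B:[bye,resp,req] C:[ok]
After 14 (send(from=B, to=A, msg='err')): A:[hello,err] B:[bye,resp,req] C:[ok]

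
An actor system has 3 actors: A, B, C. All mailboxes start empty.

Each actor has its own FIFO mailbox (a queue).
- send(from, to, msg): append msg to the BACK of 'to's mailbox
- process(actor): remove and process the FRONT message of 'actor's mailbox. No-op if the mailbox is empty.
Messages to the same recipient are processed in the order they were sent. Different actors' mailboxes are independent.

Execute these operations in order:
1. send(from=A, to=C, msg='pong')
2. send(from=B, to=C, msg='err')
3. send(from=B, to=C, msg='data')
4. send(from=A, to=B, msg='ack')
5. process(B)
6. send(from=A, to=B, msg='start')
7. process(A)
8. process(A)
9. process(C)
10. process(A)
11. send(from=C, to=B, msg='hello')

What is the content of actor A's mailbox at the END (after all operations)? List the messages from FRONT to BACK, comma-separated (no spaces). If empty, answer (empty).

After 1 (send(from=A, to=C, msg='pong')): A:[] B:[] C:[pong]
After 2 (send(from=B, to=C, msg='err')): A:[] B:[] C:[pong,err]
After 3 (send(from=B, to=C, msg='data')): A:[] B:[] C:[pong,err,data]
After 4 (send(from=A, to=B, msg='ack')): A:[] B:[ack] C:[pong,err,data]
After 5 (process(B)): A:[] B:[] C:[pong,err,data]
After 6 (send(from=A, to=B, msg='start')): A:[] B:[start] C:[pong,err,data]
After 7 (process(A)): A:[] B:[start] C:[pong,err,data]
After 8 (process(A)): A:[] B:[start] C:[pong,err,data]
After 9 (process(C)): A:[] B:[start] C:[err,data]
After 10 (process(A)): A:[] B:[start] C:[err,data]
After 11 (send(from=C, to=B, msg='hello')): A:[] B:[start,hello] C:[err,data]

Answer: (empty)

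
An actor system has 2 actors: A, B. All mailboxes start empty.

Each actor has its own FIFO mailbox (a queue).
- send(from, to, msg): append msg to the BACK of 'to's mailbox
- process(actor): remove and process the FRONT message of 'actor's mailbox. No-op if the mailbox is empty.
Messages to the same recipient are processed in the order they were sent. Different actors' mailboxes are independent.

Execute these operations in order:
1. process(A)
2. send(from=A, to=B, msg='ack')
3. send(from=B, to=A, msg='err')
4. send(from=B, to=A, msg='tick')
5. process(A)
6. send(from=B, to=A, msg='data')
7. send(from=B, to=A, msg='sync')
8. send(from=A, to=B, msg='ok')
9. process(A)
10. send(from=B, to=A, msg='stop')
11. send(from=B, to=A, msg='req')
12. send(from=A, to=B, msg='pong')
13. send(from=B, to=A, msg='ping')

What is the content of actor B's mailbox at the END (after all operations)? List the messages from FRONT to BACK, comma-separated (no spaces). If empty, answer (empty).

Answer: ack,ok,pong

Derivation:
After 1 (process(A)): A:[] B:[]
After 2 (send(from=A, to=B, msg='ack')): A:[] B:[ack]
After 3 (send(from=B, to=A, msg='err')): A:[err] B:[ack]
After 4 (send(from=B, to=A, msg='tick')): A:[err,tick] B:[ack]
After 5 (process(A)): A:[tick] B:[ack]
After 6 (send(from=B, to=A, msg='data')): A:[tick,data] B:[ack]
After 7 (send(from=B, to=A, msg='sync')): A:[tick,data,sync] B:[ack]
After 8 (send(from=A, to=B, msg='ok')): A:[tick,data,sync] B:[ack,ok]
After 9 (process(A)): A:[data,sync] B:[ack,ok]
After 10 (send(from=B, to=A, msg='stop')): A:[data,sync,stop] B:[ack,ok]
After 11 (send(from=B, to=A, msg='req')): A:[data,sync,stop,req] B:[ack,ok]
After 12 (send(from=A, to=B, msg='pong')): A:[data,sync,stop,req] B:[ack,ok,pong]
After 13 (send(from=B, to=A, msg='ping')): A:[data,sync,stop,req,ping] B:[ack,ok,pong]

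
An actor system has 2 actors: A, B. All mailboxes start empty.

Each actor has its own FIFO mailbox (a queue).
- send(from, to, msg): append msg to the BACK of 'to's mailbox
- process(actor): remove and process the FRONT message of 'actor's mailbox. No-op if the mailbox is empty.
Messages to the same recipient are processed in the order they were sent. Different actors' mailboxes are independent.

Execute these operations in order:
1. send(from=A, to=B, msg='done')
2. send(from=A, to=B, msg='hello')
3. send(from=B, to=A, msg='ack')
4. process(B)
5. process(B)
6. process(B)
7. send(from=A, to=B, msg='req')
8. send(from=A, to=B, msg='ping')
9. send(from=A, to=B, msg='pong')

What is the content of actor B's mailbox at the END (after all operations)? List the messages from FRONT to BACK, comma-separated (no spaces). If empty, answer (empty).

Answer: req,ping,pong

Derivation:
After 1 (send(from=A, to=B, msg='done')): A:[] B:[done]
After 2 (send(from=A, to=B, msg='hello')): A:[] B:[done,hello]
After 3 (send(from=B, to=A, msg='ack')): A:[ack] B:[done,hello]
After 4 (process(B)): A:[ack] B:[hello]
After 5 (process(B)): A:[ack] B:[]
After 6 (process(B)): A:[ack] B:[]
After 7 (send(from=A, to=B, msg='req')): A:[ack] B:[req]
After 8 (send(from=A, to=B, msg='ping')): A:[ack] B:[req,ping]
After 9 (send(from=A, to=B, msg='pong')): A:[ack] B:[req,ping,pong]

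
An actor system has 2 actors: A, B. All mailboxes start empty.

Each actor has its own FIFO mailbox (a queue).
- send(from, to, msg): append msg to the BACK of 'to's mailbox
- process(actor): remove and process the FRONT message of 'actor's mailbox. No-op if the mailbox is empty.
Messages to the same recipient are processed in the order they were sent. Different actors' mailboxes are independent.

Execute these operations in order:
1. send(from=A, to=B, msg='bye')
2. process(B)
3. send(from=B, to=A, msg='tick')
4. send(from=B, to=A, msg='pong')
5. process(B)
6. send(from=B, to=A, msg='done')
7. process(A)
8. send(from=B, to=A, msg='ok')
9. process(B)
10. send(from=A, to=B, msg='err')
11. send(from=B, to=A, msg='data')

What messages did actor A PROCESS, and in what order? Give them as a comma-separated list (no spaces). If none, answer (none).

Answer: tick

Derivation:
After 1 (send(from=A, to=B, msg='bye')): A:[] B:[bye]
After 2 (process(B)): A:[] B:[]
After 3 (send(from=B, to=A, msg='tick')): A:[tick] B:[]
After 4 (send(from=B, to=A, msg='pong')): A:[tick,pong] B:[]
After 5 (process(B)): A:[tick,pong] B:[]
After 6 (send(from=B, to=A, msg='done')): A:[tick,pong,done] B:[]
After 7 (process(A)): A:[pong,done] B:[]
After 8 (send(from=B, to=A, msg='ok')): A:[pong,done,ok] B:[]
After 9 (process(B)): A:[pong,done,ok] B:[]
After 10 (send(from=A, to=B, msg='err')): A:[pong,done,ok] B:[err]
After 11 (send(from=B, to=A, msg='data')): A:[pong,done,ok,data] B:[err]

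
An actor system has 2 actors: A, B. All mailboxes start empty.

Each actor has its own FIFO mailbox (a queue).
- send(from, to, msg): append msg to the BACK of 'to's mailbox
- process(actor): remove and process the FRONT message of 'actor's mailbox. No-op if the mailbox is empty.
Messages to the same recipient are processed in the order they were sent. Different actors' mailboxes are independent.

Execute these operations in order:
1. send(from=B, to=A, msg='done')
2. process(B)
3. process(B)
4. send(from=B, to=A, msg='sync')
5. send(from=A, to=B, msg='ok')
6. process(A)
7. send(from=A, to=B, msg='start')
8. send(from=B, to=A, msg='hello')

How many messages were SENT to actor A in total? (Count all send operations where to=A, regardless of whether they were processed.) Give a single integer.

Answer: 3

Derivation:
After 1 (send(from=B, to=A, msg='done')): A:[done] B:[]
After 2 (process(B)): A:[done] B:[]
After 3 (process(B)): A:[done] B:[]
After 4 (send(from=B, to=A, msg='sync')): A:[done,sync] B:[]
After 5 (send(from=A, to=B, msg='ok')): A:[done,sync] B:[ok]
After 6 (process(A)): A:[sync] B:[ok]
After 7 (send(from=A, to=B, msg='start')): A:[sync] B:[ok,start]
After 8 (send(from=B, to=A, msg='hello')): A:[sync,hello] B:[ok,start]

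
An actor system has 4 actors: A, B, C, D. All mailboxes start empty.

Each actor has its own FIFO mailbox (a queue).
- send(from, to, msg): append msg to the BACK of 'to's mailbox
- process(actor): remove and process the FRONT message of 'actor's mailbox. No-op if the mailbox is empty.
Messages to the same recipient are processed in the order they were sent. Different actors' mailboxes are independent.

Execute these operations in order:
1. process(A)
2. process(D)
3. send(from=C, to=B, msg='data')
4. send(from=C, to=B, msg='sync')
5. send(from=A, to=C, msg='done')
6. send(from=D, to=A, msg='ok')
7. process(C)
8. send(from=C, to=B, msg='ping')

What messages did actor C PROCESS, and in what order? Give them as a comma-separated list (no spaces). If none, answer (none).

After 1 (process(A)): A:[] B:[] C:[] D:[]
After 2 (process(D)): A:[] B:[] C:[] D:[]
After 3 (send(from=C, to=B, msg='data')): A:[] B:[data] C:[] D:[]
After 4 (send(from=C, to=B, msg='sync')): A:[] B:[data,sync] C:[] D:[]
After 5 (send(from=A, to=C, msg='done')): A:[] B:[data,sync] C:[done] D:[]
After 6 (send(from=D, to=A, msg='ok')): A:[ok] B:[data,sync] C:[done] D:[]
After 7 (process(C)): A:[ok] B:[data,sync] C:[] D:[]
After 8 (send(from=C, to=B, msg='ping')): A:[ok] B:[data,sync,ping] C:[] D:[]

Answer: done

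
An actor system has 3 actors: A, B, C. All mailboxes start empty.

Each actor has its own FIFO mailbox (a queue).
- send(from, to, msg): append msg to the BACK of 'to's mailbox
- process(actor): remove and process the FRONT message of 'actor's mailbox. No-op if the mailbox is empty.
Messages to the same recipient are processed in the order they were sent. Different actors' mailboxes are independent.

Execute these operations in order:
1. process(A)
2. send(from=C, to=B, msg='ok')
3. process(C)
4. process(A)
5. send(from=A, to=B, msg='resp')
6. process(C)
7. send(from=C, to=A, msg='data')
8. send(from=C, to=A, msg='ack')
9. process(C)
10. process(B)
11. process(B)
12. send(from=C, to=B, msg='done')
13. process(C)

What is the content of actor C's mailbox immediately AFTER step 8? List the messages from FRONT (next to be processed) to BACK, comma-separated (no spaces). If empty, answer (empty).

After 1 (process(A)): A:[] B:[] C:[]
After 2 (send(from=C, to=B, msg='ok')): A:[] B:[ok] C:[]
After 3 (process(C)): A:[] B:[ok] C:[]
After 4 (process(A)): A:[] B:[ok] C:[]
After 5 (send(from=A, to=B, msg='resp')): A:[] B:[ok,resp] C:[]
After 6 (process(C)): A:[] B:[ok,resp] C:[]
After 7 (send(from=C, to=A, msg='data')): A:[data] B:[ok,resp] C:[]
After 8 (send(from=C, to=A, msg='ack')): A:[data,ack] B:[ok,resp] C:[]

(empty)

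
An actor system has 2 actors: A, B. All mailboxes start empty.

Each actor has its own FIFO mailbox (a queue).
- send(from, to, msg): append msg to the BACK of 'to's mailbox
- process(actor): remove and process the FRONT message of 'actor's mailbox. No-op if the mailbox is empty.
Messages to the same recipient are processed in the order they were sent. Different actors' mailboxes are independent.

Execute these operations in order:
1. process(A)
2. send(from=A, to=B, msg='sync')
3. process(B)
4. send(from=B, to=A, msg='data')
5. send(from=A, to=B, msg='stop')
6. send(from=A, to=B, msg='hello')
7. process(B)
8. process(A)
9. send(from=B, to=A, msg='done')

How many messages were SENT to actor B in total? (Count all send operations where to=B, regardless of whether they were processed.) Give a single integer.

Answer: 3

Derivation:
After 1 (process(A)): A:[] B:[]
After 2 (send(from=A, to=B, msg='sync')): A:[] B:[sync]
After 3 (process(B)): A:[] B:[]
After 4 (send(from=B, to=A, msg='data')): A:[data] B:[]
After 5 (send(from=A, to=B, msg='stop')): A:[data] B:[stop]
After 6 (send(from=A, to=B, msg='hello')): A:[data] B:[stop,hello]
After 7 (process(B)): A:[data] B:[hello]
After 8 (process(A)): A:[] B:[hello]
After 9 (send(from=B, to=A, msg='done')): A:[done] B:[hello]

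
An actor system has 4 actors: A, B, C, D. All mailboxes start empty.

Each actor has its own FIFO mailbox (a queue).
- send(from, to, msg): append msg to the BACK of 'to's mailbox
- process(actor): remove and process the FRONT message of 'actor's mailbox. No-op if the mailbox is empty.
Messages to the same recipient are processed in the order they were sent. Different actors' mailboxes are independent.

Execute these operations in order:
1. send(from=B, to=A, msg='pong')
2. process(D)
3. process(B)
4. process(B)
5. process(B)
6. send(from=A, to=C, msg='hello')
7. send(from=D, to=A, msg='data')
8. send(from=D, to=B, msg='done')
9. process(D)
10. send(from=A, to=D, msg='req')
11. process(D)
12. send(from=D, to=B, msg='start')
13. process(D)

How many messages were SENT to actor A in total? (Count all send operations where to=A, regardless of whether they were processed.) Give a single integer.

After 1 (send(from=B, to=A, msg='pong')): A:[pong] B:[] C:[] D:[]
After 2 (process(D)): A:[pong] B:[] C:[] D:[]
After 3 (process(B)): A:[pong] B:[] C:[] D:[]
After 4 (process(B)): A:[pong] B:[] C:[] D:[]
After 5 (process(B)): A:[pong] B:[] C:[] D:[]
After 6 (send(from=A, to=C, msg='hello')): A:[pong] B:[] C:[hello] D:[]
After 7 (send(from=D, to=A, msg='data')): A:[pong,data] B:[] C:[hello] D:[]
After 8 (send(from=D, to=B, msg='done')): A:[pong,data] B:[done] C:[hello] D:[]
After 9 (process(D)): A:[pong,data] B:[done] C:[hello] D:[]
After 10 (send(from=A, to=D, msg='req')): A:[pong,data] B:[done] C:[hello] D:[req]
After 11 (process(D)): A:[pong,data] B:[done] C:[hello] D:[]
After 12 (send(from=D, to=B, msg='start')): A:[pong,data] B:[done,start] C:[hello] D:[]
After 13 (process(D)): A:[pong,data] B:[done,start] C:[hello] D:[]

Answer: 2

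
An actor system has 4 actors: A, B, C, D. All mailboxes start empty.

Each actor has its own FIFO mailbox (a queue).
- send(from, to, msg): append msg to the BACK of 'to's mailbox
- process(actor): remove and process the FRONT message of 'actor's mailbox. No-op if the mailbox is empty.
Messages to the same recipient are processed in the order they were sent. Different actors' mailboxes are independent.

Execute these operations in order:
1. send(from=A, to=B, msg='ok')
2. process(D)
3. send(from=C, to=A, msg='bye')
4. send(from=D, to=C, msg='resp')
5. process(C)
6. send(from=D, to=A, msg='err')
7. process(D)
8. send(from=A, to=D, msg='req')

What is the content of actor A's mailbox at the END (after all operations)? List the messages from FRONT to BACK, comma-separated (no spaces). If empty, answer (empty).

After 1 (send(from=A, to=B, msg='ok')): A:[] B:[ok] C:[] D:[]
After 2 (process(D)): A:[] B:[ok] C:[] D:[]
After 3 (send(from=C, to=A, msg='bye')): A:[bye] B:[ok] C:[] D:[]
After 4 (send(from=D, to=C, msg='resp')): A:[bye] B:[ok] C:[resp] D:[]
After 5 (process(C)): A:[bye] B:[ok] C:[] D:[]
After 6 (send(from=D, to=A, msg='err')): A:[bye,err] B:[ok] C:[] D:[]
After 7 (process(D)): A:[bye,err] B:[ok] C:[] D:[]
After 8 (send(from=A, to=D, msg='req')): A:[bye,err] B:[ok] C:[] D:[req]

Answer: bye,err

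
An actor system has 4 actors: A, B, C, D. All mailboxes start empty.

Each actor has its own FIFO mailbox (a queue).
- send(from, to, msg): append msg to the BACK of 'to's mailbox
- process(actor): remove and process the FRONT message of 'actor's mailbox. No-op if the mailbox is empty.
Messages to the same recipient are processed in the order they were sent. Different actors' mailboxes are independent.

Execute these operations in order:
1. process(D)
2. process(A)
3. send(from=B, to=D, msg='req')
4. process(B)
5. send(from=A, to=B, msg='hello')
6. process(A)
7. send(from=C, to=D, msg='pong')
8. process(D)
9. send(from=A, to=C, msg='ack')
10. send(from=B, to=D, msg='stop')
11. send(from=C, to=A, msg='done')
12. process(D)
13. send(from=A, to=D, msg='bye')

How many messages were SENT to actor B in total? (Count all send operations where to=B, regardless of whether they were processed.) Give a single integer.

Answer: 1

Derivation:
After 1 (process(D)): A:[] B:[] C:[] D:[]
After 2 (process(A)): A:[] B:[] C:[] D:[]
After 3 (send(from=B, to=D, msg='req')): A:[] B:[] C:[] D:[req]
After 4 (process(B)): A:[] B:[] C:[] D:[req]
After 5 (send(from=A, to=B, msg='hello')): A:[] B:[hello] C:[] D:[req]
After 6 (process(A)): A:[] B:[hello] C:[] D:[req]
After 7 (send(from=C, to=D, msg='pong')): A:[] B:[hello] C:[] D:[req,pong]
After 8 (process(D)): A:[] B:[hello] C:[] D:[pong]
After 9 (send(from=A, to=C, msg='ack')): A:[] B:[hello] C:[ack] D:[pong]
After 10 (send(from=B, to=D, msg='stop')): A:[] B:[hello] C:[ack] D:[pong,stop]
After 11 (send(from=C, to=A, msg='done')): A:[done] B:[hello] C:[ack] D:[pong,stop]
After 12 (process(D)): A:[done] B:[hello] C:[ack] D:[stop]
After 13 (send(from=A, to=D, msg='bye')): A:[done] B:[hello] C:[ack] D:[stop,bye]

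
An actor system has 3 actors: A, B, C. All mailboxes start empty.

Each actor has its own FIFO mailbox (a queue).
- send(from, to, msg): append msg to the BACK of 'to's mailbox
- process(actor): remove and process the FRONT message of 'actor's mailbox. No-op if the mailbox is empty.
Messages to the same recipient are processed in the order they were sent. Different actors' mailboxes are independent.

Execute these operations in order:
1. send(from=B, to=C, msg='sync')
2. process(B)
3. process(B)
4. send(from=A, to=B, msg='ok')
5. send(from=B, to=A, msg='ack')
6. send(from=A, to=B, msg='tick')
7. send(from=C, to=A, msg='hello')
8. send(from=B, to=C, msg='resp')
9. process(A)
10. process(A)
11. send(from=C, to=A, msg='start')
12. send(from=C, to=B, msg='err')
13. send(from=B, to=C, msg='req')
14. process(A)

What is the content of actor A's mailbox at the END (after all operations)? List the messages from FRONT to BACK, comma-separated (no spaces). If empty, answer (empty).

Answer: (empty)

Derivation:
After 1 (send(from=B, to=C, msg='sync')): A:[] B:[] C:[sync]
After 2 (process(B)): A:[] B:[] C:[sync]
After 3 (process(B)): A:[] B:[] C:[sync]
After 4 (send(from=A, to=B, msg='ok')): A:[] B:[ok] C:[sync]
After 5 (send(from=B, to=A, msg='ack')): A:[ack] B:[ok] C:[sync]
After 6 (send(from=A, to=B, msg='tick')): A:[ack] B:[ok,tick] C:[sync]
After 7 (send(from=C, to=A, msg='hello')): A:[ack,hello] B:[ok,tick] C:[sync]
After 8 (send(from=B, to=C, msg='resp')): A:[ack,hello] B:[ok,tick] C:[sync,resp]
After 9 (process(A)): A:[hello] B:[ok,tick] C:[sync,resp]
After 10 (process(A)): A:[] B:[ok,tick] C:[sync,resp]
After 11 (send(from=C, to=A, msg='start')): A:[start] B:[ok,tick] C:[sync,resp]
After 12 (send(from=C, to=B, msg='err')): A:[start] B:[ok,tick,err] C:[sync,resp]
After 13 (send(from=B, to=C, msg='req')): A:[start] B:[ok,tick,err] C:[sync,resp,req]
After 14 (process(A)): A:[] B:[ok,tick,err] C:[sync,resp,req]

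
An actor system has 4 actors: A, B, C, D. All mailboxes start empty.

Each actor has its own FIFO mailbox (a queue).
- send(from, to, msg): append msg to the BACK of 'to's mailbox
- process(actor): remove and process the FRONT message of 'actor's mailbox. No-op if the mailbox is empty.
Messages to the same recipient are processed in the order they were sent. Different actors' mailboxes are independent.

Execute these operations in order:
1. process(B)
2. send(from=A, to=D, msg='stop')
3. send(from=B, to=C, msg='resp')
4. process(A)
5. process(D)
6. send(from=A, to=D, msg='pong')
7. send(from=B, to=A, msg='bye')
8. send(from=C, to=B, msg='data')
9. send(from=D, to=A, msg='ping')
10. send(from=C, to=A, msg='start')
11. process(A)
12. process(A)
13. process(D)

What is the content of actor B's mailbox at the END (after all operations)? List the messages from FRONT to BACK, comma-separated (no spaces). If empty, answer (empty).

Answer: data

Derivation:
After 1 (process(B)): A:[] B:[] C:[] D:[]
After 2 (send(from=A, to=D, msg='stop')): A:[] B:[] C:[] D:[stop]
After 3 (send(from=B, to=C, msg='resp')): A:[] B:[] C:[resp] D:[stop]
After 4 (process(A)): A:[] B:[] C:[resp] D:[stop]
After 5 (process(D)): A:[] B:[] C:[resp] D:[]
After 6 (send(from=A, to=D, msg='pong')): A:[] B:[] C:[resp] D:[pong]
After 7 (send(from=B, to=A, msg='bye')): A:[bye] B:[] C:[resp] D:[pong]
After 8 (send(from=C, to=B, msg='data')): A:[bye] B:[data] C:[resp] D:[pong]
After 9 (send(from=D, to=A, msg='ping')): A:[bye,ping] B:[data] C:[resp] D:[pong]
After 10 (send(from=C, to=A, msg='start')): A:[bye,ping,start] B:[data] C:[resp] D:[pong]
After 11 (process(A)): A:[ping,start] B:[data] C:[resp] D:[pong]
After 12 (process(A)): A:[start] B:[data] C:[resp] D:[pong]
After 13 (process(D)): A:[start] B:[data] C:[resp] D:[]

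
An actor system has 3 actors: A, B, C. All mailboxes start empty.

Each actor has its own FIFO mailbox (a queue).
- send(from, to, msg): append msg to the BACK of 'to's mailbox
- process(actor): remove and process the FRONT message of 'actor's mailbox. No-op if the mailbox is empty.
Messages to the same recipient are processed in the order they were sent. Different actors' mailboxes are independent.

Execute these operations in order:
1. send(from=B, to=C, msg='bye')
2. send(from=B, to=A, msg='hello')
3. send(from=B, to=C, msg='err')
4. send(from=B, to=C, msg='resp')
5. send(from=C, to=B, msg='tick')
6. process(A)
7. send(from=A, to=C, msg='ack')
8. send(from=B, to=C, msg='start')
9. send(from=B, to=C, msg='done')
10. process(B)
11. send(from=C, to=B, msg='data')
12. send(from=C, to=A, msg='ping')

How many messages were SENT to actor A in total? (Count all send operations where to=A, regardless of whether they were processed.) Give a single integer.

Answer: 2

Derivation:
After 1 (send(from=B, to=C, msg='bye')): A:[] B:[] C:[bye]
After 2 (send(from=B, to=A, msg='hello')): A:[hello] B:[] C:[bye]
After 3 (send(from=B, to=C, msg='err')): A:[hello] B:[] C:[bye,err]
After 4 (send(from=B, to=C, msg='resp')): A:[hello] B:[] C:[bye,err,resp]
After 5 (send(from=C, to=B, msg='tick')): A:[hello] B:[tick] C:[bye,err,resp]
After 6 (process(A)): A:[] B:[tick] C:[bye,err,resp]
After 7 (send(from=A, to=C, msg='ack')): A:[] B:[tick] C:[bye,err,resp,ack]
After 8 (send(from=B, to=C, msg='start')): A:[] B:[tick] C:[bye,err,resp,ack,start]
After 9 (send(from=B, to=C, msg='done')): A:[] B:[tick] C:[bye,err,resp,ack,start,done]
After 10 (process(B)): A:[] B:[] C:[bye,err,resp,ack,start,done]
After 11 (send(from=C, to=B, msg='data')): A:[] B:[data] C:[bye,err,resp,ack,start,done]
After 12 (send(from=C, to=A, msg='ping')): A:[ping] B:[data] C:[bye,err,resp,ack,start,done]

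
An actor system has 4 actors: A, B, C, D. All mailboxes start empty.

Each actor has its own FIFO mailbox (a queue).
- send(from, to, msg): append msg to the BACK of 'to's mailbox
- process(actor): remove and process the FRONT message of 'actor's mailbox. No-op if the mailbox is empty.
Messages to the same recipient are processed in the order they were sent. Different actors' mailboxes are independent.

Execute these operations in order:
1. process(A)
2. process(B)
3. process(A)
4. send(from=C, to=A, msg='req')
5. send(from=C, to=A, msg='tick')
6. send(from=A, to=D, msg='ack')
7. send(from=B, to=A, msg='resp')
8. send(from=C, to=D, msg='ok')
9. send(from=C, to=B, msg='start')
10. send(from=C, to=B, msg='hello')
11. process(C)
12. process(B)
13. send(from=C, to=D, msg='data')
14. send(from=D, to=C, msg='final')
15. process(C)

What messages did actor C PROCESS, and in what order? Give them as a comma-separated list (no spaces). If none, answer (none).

After 1 (process(A)): A:[] B:[] C:[] D:[]
After 2 (process(B)): A:[] B:[] C:[] D:[]
After 3 (process(A)): A:[] B:[] C:[] D:[]
After 4 (send(from=C, to=A, msg='req')): A:[req] B:[] C:[] D:[]
After 5 (send(from=C, to=A, msg='tick')): A:[req,tick] B:[] C:[] D:[]
After 6 (send(from=A, to=D, msg='ack')): A:[req,tick] B:[] C:[] D:[ack]
After 7 (send(from=B, to=A, msg='resp')): A:[req,tick,resp] B:[] C:[] D:[ack]
After 8 (send(from=C, to=D, msg='ok')): A:[req,tick,resp] B:[] C:[] D:[ack,ok]
After 9 (send(from=C, to=B, msg='start')): A:[req,tick,resp] B:[start] C:[] D:[ack,ok]
After 10 (send(from=C, to=B, msg='hello')): A:[req,tick,resp] B:[start,hello] C:[] D:[ack,ok]
After 11 (process(C)): A:[req,tick,resp] B:[start,hello] C:[] D:[ack,ok]
After 12 (process(B)): A:[req,tick,resp] B:[hello] C:[] D:[ack,ok]
After 13 (send(from=C, to=D, msg='data')): A:[req,tick,resp] B:[hello] C:[] D:[ack,ok,data]
After 14 (send(from=D, to=C, msg='final')): A:[req,tick,resp] B:[hello] C:[final] D:[ack,ok,data]
After 15 (process(C)): A:[req,tick,resp] B:[hello] C:[] D:[ack,ok,data]

Answer: final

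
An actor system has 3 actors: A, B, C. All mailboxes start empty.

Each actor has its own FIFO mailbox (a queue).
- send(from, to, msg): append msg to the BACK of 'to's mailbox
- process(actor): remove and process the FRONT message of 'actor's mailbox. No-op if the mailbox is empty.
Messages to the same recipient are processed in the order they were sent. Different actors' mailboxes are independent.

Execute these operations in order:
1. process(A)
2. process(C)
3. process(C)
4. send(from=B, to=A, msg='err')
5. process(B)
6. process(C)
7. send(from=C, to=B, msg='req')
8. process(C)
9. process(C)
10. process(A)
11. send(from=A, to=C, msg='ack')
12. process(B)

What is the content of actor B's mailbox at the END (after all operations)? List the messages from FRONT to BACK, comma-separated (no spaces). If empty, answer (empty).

Answer: (empty)

Derivation:
After 1 (process(A)): A:[] B:[] C:[]
After 2 (process(C)): A:[] B:[] C:[]
After 3 (process(C)): A:[] B:[] C:[]
After 4 (send(from=B, to=A, msg='err')): A:[err] B:[] C:[]
After 5 (process(B)): A:[err] B:[] C:[]
After 6 (process(C)): A:[err] B:[] C:[]
After 7 (send(from=C, to=B, msg='req')): A:[err] B:[req] C:[]
After 8 (process(C)): A:[err] B:[req] C:[]
After 9 (process(C)): A:[err] B:[req] C:[]
After 10 (process(A)): A:[] B:[req] C:[]
After 11 (send(from=A, to=C, msg='ack')): A:[] B:[req] C:[ack]
After 12 (process(B)): A:[] B:[] C:[ack]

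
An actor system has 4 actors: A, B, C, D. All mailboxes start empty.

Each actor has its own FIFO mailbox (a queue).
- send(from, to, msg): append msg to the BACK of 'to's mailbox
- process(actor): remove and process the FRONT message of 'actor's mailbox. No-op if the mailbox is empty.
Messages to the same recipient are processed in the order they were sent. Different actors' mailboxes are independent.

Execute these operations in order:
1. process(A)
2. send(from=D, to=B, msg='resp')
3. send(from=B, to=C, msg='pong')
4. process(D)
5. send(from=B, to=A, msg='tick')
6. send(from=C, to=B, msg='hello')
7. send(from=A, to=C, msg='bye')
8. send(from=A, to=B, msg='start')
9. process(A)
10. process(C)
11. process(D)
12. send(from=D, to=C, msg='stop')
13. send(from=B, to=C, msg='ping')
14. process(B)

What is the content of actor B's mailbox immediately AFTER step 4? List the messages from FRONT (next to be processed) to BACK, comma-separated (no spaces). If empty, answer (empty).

After 1 (process(A)): A:[] B:[] C:[] D:[]
After 2 (send(from=D, to=B, msg='resp')): A:[] B:[resp] C:[] D:[]
After 3 (send(from=B, to=C, msg='pong')): A:[] B:[resp] C:[pong] D:[]
After 4 (process(D)): A:[] B:[resp] C:[pong] D:[]

resp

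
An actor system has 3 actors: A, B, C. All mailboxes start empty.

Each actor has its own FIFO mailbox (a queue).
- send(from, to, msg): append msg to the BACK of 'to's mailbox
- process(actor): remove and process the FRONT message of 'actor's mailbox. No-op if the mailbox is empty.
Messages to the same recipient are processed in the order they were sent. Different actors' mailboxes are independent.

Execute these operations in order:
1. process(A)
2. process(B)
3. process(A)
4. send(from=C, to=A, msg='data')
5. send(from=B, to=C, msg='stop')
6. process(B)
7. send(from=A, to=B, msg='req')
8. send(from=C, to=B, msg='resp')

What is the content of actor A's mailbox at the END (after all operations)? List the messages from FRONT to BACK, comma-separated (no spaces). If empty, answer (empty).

After 1 (process(A)): A:[] B:[] C:[]
After 2 (process(B)): A:[] B:[] C:[]
After 3 (process(A)): A:[] B:[] C:[]
After 4 (send(from=C, to=A, msg='data')): A:[data] B:[] C:[]
After 5 (send(from=B, to=C, msg='stop')): A:[data] B:[] C:[stop]
After 6 (process(B)): A:[data] B:[] C:[stop]
After 7 (send(from=A, to=B, msg='req')): A:[data] B:[req] C:[stop]
After 8 (send(from=C, to=B, msg='resp')): A:[data] B:[req,resp] C:[stop]

Answer: data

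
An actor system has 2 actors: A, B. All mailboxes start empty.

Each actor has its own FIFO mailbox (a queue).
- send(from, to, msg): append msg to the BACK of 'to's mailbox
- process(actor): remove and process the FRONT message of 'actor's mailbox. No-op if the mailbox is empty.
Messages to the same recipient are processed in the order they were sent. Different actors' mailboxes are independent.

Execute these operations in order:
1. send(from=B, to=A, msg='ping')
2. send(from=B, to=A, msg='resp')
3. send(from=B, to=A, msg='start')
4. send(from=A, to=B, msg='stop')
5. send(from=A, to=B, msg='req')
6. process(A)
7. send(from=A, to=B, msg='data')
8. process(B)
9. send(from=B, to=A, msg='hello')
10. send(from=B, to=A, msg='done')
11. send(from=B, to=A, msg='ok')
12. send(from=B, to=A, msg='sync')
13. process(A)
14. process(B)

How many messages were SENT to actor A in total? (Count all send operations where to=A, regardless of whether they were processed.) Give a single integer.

After 1 (send(from=B, to=A, msg='ping')): A:[ping] B:[]
After 2 (send(from=B, to=A, msg='resp')): A:[ping,resp] B:[]
After 3 (send(from=B, to=A, msg='start')): A:[ping,resp,start] B:[]
After 4 (send(from=A, to=B, msg='stop')): A:[ping,resp,start] B:[stop]
After 5 (send(from=A, to=B, msg='req')): A:[ping,resp,start] B:[stop,req]
After 6 (process(A)): A:[resp,start] B:[stop,req]
After 7 (send(from=A, to=B, msg='data')): A:[resp,start] B:[stop,req,data]
After 8 (process(B)): A:[resp,start] B:[req,data]
After 9 (send(from=B, to=A, msg='hello')): A:[resp,start,hello] B:[req,data]
After 10 (send(from=B, to=A, msg='done')): A:[resp,start,hello,done] B:[req,data]
After 11 (send(from=B, to=A, msg='ok')): A:[resp,start,hello,done,ok] B:[req,data]
After 12 (send(from=B, to=A, msg='sync')): A:[resp,start,hello,done,ok,sync] B:[req,data]
After 13 (process(A)): A:[start,hello,done,ok,sync] B:[req,data]
After 14 (process(B)): A:[start,hello,done,ok,sync] B:[data]

Answer: 7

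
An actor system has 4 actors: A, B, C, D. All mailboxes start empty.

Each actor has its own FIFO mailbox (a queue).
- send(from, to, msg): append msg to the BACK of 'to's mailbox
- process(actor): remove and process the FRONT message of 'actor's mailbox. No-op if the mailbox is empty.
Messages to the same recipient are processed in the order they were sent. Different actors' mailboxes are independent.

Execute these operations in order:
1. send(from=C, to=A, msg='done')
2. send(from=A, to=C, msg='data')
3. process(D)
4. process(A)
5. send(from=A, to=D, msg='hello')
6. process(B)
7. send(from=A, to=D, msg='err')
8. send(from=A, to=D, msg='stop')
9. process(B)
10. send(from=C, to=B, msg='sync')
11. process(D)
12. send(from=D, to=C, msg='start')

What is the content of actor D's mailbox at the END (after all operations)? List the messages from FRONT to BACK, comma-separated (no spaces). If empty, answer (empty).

After 1 (send(from=C, to=A, msg='done')): A:[done] B:[] C:[] D:[]
After 2 (send(from=A, to=C, msg='data')): A:[done] B:[] C:[data] D:[]
After 3 (process(D)): A:[done] B:[] C:[data] D:[]
After 4 (process(A)): A:[] B:[] C:[data] D:[]
After 5 (send(from=A, to=D, msg='hello')): A:[] B:[] C:[data] D:[hello]
After 6 (process(B)): A:[] B:[] C:[data] D:[hello]
After 7 (send(from=A, to=D, msg='err')): A:[] B:[] C:[data] D:[hello,err]
After 8 (send(from=A, to=D, msg='stop')): A:[] B:[] C:[data] D:[hello,err,stop]
After 9 (process(B)): A:[] B:[] C:[data] D:[hello,err,stop]
After 10 (send(from=C, to=B, msg='sync')): A:[] B:[sync] C:[data] D:[hello,err,stop]
After 11 (process(D)): A:[] B:[sync] C:[data] D:[err,stop]
After 12 (send(from=D, to=C, msg='start')): A:[] B:[sync] C:[data,start] D:[err,stop]

Answer: err,stop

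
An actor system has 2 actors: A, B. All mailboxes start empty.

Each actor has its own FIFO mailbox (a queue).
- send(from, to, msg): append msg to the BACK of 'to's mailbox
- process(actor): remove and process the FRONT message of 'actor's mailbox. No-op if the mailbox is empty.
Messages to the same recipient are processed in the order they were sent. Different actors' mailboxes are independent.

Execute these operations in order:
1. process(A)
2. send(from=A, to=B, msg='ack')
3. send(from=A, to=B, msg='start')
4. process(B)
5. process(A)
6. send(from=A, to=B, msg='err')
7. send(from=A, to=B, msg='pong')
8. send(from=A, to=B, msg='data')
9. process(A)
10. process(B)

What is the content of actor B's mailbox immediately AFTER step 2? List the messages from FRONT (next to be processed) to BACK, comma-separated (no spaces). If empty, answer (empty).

After 1 (process(A)): A:[] B:[]
After 2 (send(from=A, to=B, msg='ack')): A:[] B:[ack]

ack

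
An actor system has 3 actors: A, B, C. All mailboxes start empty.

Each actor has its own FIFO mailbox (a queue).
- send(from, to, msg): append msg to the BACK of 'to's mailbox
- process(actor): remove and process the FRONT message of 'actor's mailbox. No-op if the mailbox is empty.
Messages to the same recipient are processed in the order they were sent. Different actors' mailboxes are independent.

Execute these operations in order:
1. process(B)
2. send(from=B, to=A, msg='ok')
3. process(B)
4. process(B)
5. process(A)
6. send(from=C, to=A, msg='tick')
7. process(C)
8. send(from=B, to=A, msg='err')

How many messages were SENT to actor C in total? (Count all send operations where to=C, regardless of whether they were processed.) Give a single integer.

After 1 (process(B)): A:[] B:[] C:[]
After 2 (send(from=B, to=A, msg='ok')): A:[ok] B:[] C:[]
After 3 (process(B)): A:[ok] B:[] C:[]
After 4 (process(B)): A:[ok] B:[] C:[]
After 5 (process(A)): A:[] B:[] C:[]
After 6 (send(from=C, to=A, msg='tick')): A:[tick] B:[] C:[]
After 7 (process(C)): A:[tick] B:[] C:[]
After 8 (send(from=B, to=A, msg='err')): A:[tick,err] B:[] C:[]

Answer: 0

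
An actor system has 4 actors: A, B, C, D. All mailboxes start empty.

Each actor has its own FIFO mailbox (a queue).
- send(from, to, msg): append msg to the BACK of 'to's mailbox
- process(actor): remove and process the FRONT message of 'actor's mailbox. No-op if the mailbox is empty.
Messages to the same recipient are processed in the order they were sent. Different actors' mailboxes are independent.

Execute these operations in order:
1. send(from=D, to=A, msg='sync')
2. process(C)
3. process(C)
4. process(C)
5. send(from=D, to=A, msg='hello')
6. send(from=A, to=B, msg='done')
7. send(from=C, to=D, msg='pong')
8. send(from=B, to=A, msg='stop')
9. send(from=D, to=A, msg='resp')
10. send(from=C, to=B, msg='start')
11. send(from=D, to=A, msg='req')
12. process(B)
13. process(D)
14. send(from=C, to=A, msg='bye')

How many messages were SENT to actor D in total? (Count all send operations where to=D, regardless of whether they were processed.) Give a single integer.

After 1 (send(from=D, to=A, msg='sync')): A:[sync] B:[] C:[] D:[]
After 2 (process(C)): A:[sync] B:[] C:[] D:[]
After 3 (process(C)): A:[sync] B:[] C:[] D:[]
After 4 (process(C)): A:[sync] B:[] C:[] D:[]
After 5 (send(from=D, to=A, msg='hello')): A:[sync,hello] B:[] C:[] D:[]
After 6 (send(from=A, to=B, msg='done')): A:[sync,hello] B:[done] C:[] D:[]
After 7 (send(from=C, to=D, msg='pong')): A:[sync,hello] B:[done] C:[] D:[pong]
After 8 (send(from=B, to=A, msg='stop')): A:[sync,hello,stop] B:[done] C:[] D:[pong]
After 9 (send(from=D, to=A, msg='resp')): A:[sync,hello,stop,resp] B:[done] C:[] D:[pong]
After 10 (send(from=C, to=B, msg='start')): A:[sync,hello,stop,resp] B:[done,start] C:[] D:[pong]
After 11 (send(from=D, to=A, msg='req')): A:[sync,hello,stop,resp,req] B:[done,start] C:[] D:[pong]
After 12 (process(B)): A:[sync,hello,stop,resp,req] B:[start] C:[] D:[pong]
After 13 (process(D)): A:[sync,hello,stop,resp,req] B:[start] C:[] D:[]
After 14 (send(from=C, to=A, msg='bye')): A:[sync,hello,stop,resp,req,bye] B:[start] C:[] D:[]

Answer: 1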